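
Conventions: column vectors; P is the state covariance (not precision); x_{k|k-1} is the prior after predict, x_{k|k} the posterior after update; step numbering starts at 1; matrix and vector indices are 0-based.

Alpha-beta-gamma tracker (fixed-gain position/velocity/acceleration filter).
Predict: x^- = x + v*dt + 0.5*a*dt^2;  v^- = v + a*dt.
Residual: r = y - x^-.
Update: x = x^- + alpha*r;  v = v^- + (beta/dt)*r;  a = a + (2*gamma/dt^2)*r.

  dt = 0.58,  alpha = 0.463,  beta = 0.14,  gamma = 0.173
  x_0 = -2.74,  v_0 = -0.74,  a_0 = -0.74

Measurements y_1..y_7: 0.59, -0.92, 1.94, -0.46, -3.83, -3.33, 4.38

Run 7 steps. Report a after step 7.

step 1: x_pred=-3.2937  r=3.8837  x^+=-1.4955  v^+=-0.2318  a^+=3.2545
step 2: x_pred=-1.0825  r=0.1625  x^+=-1.0073  v^+=1.6951  a^+=3.4217
step 3: x_pred=0.5514  r=1.3886  x^+=1.1943  v^+=4.0148  a^+=4.8499
step 4: x_pred=4.3387  r=-4.7987  x^+=2.1169  v^+=5.6695  a^+=-0.0857
step 5: x_pred=5.3908  r=-9.2208  x^+=1.1216  v^+=3.3941  a^+=-9.5696
step 6: x_pred=1.4805  r=-4.8105  x^+=-0.7468  v^+=-3.3175  a^+=-14.5174
step 7: x_pred=-5.1127  r=9.4927  x^+=-0.7176  v^+=-9.4462  a^+=-4.7538

a_post = -4.7538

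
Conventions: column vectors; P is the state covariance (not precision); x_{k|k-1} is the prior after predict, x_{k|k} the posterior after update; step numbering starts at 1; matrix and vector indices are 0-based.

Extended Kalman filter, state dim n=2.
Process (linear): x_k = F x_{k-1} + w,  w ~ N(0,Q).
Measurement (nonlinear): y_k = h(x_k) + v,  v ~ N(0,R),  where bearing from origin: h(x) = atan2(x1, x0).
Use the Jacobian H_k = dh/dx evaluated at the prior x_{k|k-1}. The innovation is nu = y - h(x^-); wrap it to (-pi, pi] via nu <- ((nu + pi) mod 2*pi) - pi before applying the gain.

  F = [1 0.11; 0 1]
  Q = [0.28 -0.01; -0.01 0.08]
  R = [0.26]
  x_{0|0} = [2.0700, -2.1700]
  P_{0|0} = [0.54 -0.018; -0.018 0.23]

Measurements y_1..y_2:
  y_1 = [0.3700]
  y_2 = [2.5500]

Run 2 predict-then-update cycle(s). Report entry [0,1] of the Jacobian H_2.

H_jac[0,1] = 0.2541

step 1: x^-=[1.8313, -2.1700]  P^-=[0.8188 -0.0027; -0.0027 0.3100]  H_jac=[0.2691 0.2271]  S=[0.3350]  K=[0.6561; 0.2080]  nu=[1.2398]  x^+=[2.6447, -1.9121]  P^+=[0.6746 -0.0484; -0.0484 0.2955]
step 2: x^-=[2.4344, -1.9121]  P^-=[0.9476 -0.0259; -0.0259 0.3755]  H_jac=[0.1995 0.2541]  S=[0.3193]  K=[0.5715; 0.2825]  nu=[-3.0674]  x^+=[0.6814, -2.7787]  P^+=[0.8433 -0.0775; -0.0775 0.3500]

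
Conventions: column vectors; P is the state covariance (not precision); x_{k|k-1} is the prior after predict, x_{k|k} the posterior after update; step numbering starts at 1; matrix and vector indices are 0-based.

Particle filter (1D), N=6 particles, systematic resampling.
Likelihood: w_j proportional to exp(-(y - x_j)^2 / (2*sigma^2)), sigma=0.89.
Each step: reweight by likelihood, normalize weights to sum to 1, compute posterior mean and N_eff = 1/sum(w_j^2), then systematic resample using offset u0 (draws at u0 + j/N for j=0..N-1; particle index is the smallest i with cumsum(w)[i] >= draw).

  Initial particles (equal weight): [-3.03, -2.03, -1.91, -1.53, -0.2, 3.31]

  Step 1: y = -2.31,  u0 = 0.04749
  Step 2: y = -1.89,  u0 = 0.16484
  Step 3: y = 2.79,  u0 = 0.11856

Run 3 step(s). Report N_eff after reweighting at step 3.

N_eff = 2.5743

step 1: w=[0.2173, 0.2868, 0.2724, 0.2053, 0.0181, 0.0000]  mean=-2.0788  Neff=4.0619  idx=[0, 0, 1, 2, 2, 3]
step 2: w=[0.0919, 0.0919, 0.2062, 0.2088, 0.2088, 0.1924]  mean=-2.0676  Neff=5.4464  idx=[1, 2, 3, 4, 5, 5]
step 3: w=[0.0000, 0.0244, 0.0503, 0.0503, 0.4375, 0.4375]  mean=-1.5805  Neff=2.5743  idx=[3, 4, 4, 5, 5, 5]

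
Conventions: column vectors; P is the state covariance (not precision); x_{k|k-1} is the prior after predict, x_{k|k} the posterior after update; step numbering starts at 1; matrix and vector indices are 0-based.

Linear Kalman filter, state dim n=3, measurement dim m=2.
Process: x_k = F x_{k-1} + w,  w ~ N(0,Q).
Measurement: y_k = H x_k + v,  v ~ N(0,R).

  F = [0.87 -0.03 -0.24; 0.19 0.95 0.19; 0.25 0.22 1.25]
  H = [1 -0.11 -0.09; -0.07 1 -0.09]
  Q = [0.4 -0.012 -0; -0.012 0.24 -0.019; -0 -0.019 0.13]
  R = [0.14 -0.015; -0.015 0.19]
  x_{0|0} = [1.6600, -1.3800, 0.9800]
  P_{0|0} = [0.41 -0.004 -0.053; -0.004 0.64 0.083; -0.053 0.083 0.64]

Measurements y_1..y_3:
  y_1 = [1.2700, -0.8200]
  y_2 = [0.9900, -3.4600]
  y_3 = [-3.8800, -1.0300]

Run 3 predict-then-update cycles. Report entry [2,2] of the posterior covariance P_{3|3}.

step 1: x^-=[1.2504, -0.8094, 1.3364]  P^-=[0.7713 -0.0207 -0.1697; -0.0207 0.8802 0.3720; -0.1697 0.3720 1.1987]  S=[0.9741 -0.1925; -0.1925 1.0175]  K=[0.8293 0.0986; 0.0101 0.8355; -0.2840 0.2176]  nu=[0.0508, 0.1972]  x^+=[1.3120, -0.6441, 1.3649]  P^+=[0.1230 0.0209 0.0672; 0.0209 0.1731 0.1446; 0.0672 0.1446 1.0482]
step 2: x^-=[0.8332, -0.1033, 1.8924]  P^-=[0.5265 -0.0530 -0.2290; -0.0530 0.5031 0.4748; -0.2290 0.4748 1.9077]  S=[0.7503 -0.1640; -0.1640 0.6302]  K=[0.7559 0.0869; -0.0428 0.7253; -0.5227 0.3703]  nu=[0.3158, -3.1281]  x^+=[0.8002, -2.3855, 0.5689]  P^+=[0.1145 0.0209 0.0857; 0.0209 0.1601 0.2240; 0.0857 0.2240 1.5528]
step 3: x^-=[0.6312, -2.0061, 0.3864]  P^-=[0.5426 -0.0934 -0.3703; -0.0934 0.5392 0.6942; -0.3703 0.6942 2.7502]  S=[0.8124 -0.2087; -0.2087 0.6376]  K=[0.7448 0.0901; -0.0766 0.7329; -0.7251 0.5039]  nu=[-4.6971, 1.0550]  x^+=[-2.7720, -0.8733, 4.3238]  P^+=[0.1149 0.0234 0.1041; 0.0234 0.1686 0.2947; 0.1041 0.2947 2.0086]

P_post[2,2] = 2.0086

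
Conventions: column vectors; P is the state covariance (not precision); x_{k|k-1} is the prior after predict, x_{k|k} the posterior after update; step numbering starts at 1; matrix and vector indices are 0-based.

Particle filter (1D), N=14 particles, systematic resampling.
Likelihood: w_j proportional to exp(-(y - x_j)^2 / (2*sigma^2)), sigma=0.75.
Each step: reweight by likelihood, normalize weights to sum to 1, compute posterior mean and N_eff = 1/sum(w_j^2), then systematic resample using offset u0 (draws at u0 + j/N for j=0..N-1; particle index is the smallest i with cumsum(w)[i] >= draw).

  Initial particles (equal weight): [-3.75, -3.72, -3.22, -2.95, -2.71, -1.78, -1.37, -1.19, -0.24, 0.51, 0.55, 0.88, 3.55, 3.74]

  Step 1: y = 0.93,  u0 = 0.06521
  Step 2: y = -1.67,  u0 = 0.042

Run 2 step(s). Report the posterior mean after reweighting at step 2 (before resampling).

post_mean = 0.1117

step 1: w=[0.0000, 0.0000, 0.0000, 0.0000, 0.0000, 0.0005, 0.0030, 0.0060, 0.0968, 0.2793, 0.2874, 0.3260, 0.0007, 0.0003]  mean=0.5558  Neff=3.6190  idx=[8, 9, 9, 9, 9, 10, 10, 10, 10, 11, 11, 11, 11, 11]
step 2: w=[0.5670, 0.0511, 0.0511, 0.0511, 0.0511, 0.0437, 0.0437, 0.0437, 0.0437, 0.0108, 0.0108, 0.0108, 0.0108, 0.0108]  mean=0.1117  Neff=2.9404  idx=[0, 0, 0, 0, 0, 0, 0, 0, 1, 3, 4, 6, 7, 11]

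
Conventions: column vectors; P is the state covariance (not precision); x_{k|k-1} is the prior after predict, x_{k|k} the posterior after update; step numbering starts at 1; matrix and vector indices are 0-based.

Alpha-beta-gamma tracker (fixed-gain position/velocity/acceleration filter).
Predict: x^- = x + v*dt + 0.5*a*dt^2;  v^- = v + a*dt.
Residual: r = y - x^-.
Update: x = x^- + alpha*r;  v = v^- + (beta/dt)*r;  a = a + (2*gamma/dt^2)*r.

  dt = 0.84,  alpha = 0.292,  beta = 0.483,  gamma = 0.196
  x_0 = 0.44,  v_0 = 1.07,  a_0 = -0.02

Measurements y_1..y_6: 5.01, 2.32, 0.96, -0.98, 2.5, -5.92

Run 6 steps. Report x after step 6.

x_post = -8.2343

step 1: x_pred=1.3317  r=3.6783  x^+=2.4058  v^+=3.1682  a^+=2.0235
step 2: x_pred=5.7810  r=-3.4610  x^+=4.7704  v^+=2.8779  a^+=0.1007
step 3: x_pred=7.2233  r=-6.2633  x^+=5.3944  v^+=-0.6389  a^+=-3.3789
step 4: x_pred=3.6656  r=-4.6456  x^+=2.3091  v^+=-6.1484  a^+=-5.9598
step 5: x_pred=-4.9582  r=7.4582  x^+=-2.7804  v^+=-6.8662  a^+=-1.8164
step 6: x_pred=-9.1888  r=3.2688  x^+=-8.2343  v^+=-6.5124  a^+=-0.0003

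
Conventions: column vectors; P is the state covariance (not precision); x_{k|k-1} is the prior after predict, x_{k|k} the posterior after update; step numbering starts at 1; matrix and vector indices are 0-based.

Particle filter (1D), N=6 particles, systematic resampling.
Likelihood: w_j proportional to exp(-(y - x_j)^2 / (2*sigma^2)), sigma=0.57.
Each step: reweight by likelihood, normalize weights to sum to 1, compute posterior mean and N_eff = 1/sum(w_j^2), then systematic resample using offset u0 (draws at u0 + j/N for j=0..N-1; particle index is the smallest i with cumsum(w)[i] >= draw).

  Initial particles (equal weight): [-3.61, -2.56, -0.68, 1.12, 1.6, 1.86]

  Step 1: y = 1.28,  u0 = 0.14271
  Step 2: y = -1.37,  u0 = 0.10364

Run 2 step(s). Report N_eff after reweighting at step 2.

N_eff = 2.0769

step 1: w=[0.0000, 0.0000, 0.0011, 0.3982, 0.3538, 0.2468]  mean=1.4705  Neff=2.9011  idx=[3, 3, 4, 4, 5, 5]
step 2: w=[0.4906, 0.4906, 0.0087, 0.0087, 0.0007, 0.0007]  mean=1.1294  Neff=2.0769  idx=[0, 0, 0, 1, 1, 1]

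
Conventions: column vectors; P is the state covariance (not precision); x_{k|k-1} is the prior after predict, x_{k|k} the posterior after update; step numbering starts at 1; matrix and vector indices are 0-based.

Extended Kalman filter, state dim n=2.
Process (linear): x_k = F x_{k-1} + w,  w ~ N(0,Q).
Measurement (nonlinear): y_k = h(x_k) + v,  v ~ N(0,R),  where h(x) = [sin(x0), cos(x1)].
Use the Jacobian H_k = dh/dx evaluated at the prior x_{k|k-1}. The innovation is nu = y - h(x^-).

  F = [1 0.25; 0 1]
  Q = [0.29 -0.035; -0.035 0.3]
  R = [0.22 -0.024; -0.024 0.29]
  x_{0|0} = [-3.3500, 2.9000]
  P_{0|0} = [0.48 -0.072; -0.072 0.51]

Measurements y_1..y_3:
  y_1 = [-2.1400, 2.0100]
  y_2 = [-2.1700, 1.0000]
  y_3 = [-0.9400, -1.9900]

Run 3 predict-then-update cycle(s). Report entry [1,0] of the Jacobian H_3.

step 1: x^-=[-2.6250, 2.9000]  P^-=[0.7659 0.0205; 0.0205 0.8100]  H_jac=[-0.8695 0.0000; 0.0000 -0.2392]  S=[0.7990 -0.0197; -0.0197 0.3364]  K=[-0.8350 -0.0636; -0.0366 -0.5783]  nu=[-1.6461, 2.9810]  x^+=[-1.4400, 1.2364]  P^+=[0.2095 -0.0067; -0.0067 0.6973]
step 2: x^-=[-1.1309, 1.2364]  P^-=[0.5397 0.1326; 0.1326 0.9973]  H_jac=[0.4258 0.0000; 0.0000 -0.9446]  S=[0.3179 -0.0773; -0.0773 1.1799]  K=[0.7085 -0.0597; -0.0169 -0.7995]  nu=[-1.2652, 0.6718]  x^+=[-2.0675, 0.7206]  P^+=[0.3694 0.0363; 0.0363 0.2450]
step 3: x^-=[-1.8873, 0.7206]  P^-=[0.6929 0.0626; 0.0626 0.5450]  H_jac=[-0.3112 0.0000; 0.0000 -0.6599]  S=[0.2871 -0.0111; -0.0111 0.5273]  K=[-0.7548 -0.0943; -0.0944 -0.6840]  nu=[0.0103, -2.7414]  x^+=[-1.6366, 2.5948]  P^+=[0.5262 0.0140; 0.0140 0.2972]

H_jac[1,0] = 0.0000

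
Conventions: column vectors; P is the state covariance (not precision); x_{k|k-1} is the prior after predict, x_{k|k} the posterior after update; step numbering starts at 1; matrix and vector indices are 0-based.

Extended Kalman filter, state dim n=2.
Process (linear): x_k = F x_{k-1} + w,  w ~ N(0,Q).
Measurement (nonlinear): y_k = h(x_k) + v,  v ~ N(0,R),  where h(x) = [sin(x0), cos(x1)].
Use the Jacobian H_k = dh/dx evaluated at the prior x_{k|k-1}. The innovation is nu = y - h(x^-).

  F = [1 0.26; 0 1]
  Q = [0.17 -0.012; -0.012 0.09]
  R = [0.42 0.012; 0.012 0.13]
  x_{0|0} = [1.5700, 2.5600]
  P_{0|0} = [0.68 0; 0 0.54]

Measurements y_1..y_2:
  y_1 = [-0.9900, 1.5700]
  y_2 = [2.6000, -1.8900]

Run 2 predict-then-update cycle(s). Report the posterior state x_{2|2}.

step 1: x^-=[2.2356, 2.5600]  P^-=[0.8865 0.1284; 0.1284 0.6300]  H_jac=[-0.6169 0.0000; 0.0000 -0.5494]  S=[0.7574 0.0555; 0.0555 0.3201]  K=[-0.7150 -0.0963; -0.0257 -1.0767]  nu=[-1.7770, 2.4056]  x^+=[3.2744, 0.0156]  P^+=[0.4887 0.0384; 0.0384 0.2553]
step 2: x^-=[3.2785, 0.0156]  P^-=[0.6959 0.0928; 0.0928 0.3453]  H_jac=[-0.9906 0.0000; 0.0000 -0.0156]  S=[1.1029 0.0134; 0.0134 0.1301]  K=[-0.6257 0.0535; -0.0830 -0.0329]  nu=[2.7365, -2.8899]  x^+=[1.4117, -0.1164]  P^+=[0.2646 0.0356; 0.0356 0.3375]

x_post = [1.4117, -0.1164]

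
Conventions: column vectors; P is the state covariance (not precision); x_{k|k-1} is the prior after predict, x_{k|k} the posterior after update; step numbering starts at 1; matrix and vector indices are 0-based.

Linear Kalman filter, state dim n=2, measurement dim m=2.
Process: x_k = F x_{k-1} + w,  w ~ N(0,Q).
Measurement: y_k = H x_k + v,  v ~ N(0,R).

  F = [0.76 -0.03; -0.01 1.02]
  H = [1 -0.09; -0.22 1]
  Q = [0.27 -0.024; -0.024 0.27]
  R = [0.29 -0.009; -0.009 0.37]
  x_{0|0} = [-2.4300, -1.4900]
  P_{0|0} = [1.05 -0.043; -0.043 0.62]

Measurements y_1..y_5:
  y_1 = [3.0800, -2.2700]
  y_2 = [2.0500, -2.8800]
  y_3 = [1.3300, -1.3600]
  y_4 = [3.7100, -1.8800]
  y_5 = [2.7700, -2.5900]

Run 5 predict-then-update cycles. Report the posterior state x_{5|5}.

step 1: x^-=[-1.8021, -1.4955]  P^-=[0.8790 -0.0843; -0.0843 0.9160]  S=[1.1916 -0.3708; -0.3708 1.3657]  K=[0.7436 -0.0014; 0.0798 0.7060]  nu=[4.7475, -1.1710]  x^+=[1.7298, -1.9436]  P^+=[0.2193 0.0410; 0.0410 0.2695]
step 2: x^-=[1.3729, -1.9997]  P^-=[0.3951 -0.0021; -0.0021 0.5496]  S=[0.6899 -0.1475; -0.1475 0.9396]  K=[0.5719 -0.0049; 0.0522 0.5936]  nu=[0.4971, -0.5782]  x^+=[1.6601, -2.3170]  P^+=[0.1686 0.0301; 0.0301 0.2258]
step 3: x^-=[1.3312, -2.3800]  P^-=[0.3662 -0.0088; -0.0088 0.5043]  S=[0.6619 -0.1440; -0.1440 0.8959]  K=[0.5521 -0.0111; 0.0425 0.5719]  nu=[-0.2154, 1.3128]  x^+=[1.1977, -1.6383]  P^+=[0.1626 0.0267; 0.0267 0.2171]
step 4: x^-=[0.9594, -1.6831]  P^-=[0.3629 -0.0112; -0.0112 0.4953]  S=[0.6589 -0.1448; -0.1448 0.8878]  K=[0.5494 -0.0129; 0.0401 0.5672]  nu=[2.5991, 0.0141]  x^+=[2.3873, -1.5710]  P^+=[0.1618 0.0259; 0.0259 0.2152]
step 5: x^-=[1.8615, -1.6262]  P^-=[0.3625 -0.0117; -0.0117 0.4934]  S=[0.6586 -0.1451; -0.1451 0.8861]  K=[0.5490 -0.0133; 0.0395 0.5662]  nu=[0.7622, -0.5542]  x^+=[2.2873, -1.9099]  P^+=[0.1617 0.0257; 0.0257 0.2148]

x_post = [2.2873, -1.9099]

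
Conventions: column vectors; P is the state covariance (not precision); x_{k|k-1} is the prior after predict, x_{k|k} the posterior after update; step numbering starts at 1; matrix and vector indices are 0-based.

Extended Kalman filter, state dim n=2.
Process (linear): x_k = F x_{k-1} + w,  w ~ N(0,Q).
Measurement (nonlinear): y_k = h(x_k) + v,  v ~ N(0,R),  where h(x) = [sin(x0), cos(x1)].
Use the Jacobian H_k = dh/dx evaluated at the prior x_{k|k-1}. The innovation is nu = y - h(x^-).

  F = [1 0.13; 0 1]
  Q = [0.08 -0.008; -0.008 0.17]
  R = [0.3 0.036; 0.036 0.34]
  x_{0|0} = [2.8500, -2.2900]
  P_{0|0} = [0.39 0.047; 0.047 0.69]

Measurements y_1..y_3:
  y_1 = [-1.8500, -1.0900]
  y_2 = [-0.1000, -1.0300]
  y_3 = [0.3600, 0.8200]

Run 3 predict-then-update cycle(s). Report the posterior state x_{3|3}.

x_post = [3.0687, -1.7500]

step 1: x^-=[2.5523, -2.2900]  P^-=[0.4939 0.1287; 0.1287 0.8600]  H_jac=[-0.8313 0.0000; 0.0000 0.7523]  S=[0.6413 -0.0445; -0.0445 0.8268]  K=[-0.6344 0.0830; -0.1130 0.7765]  nu=[-2.4058, -0.4312]  x^+=[4.0429, -2.3531]  P^+=[0.2254 0.0071; 0.0071 0.3455]
step 2: x^-=[3.7370, -2.3531]  P^-=[0.3131 0.0441; 0.0441 0.5155]  H_jac=[-0.8279 0.0000; 0.0000 0.7093]  S=[0.5146 0.0101; 0.0101 0.5994]  K=[-0.5049 0.0607; -0.0829 0.6115]  nu=[0.4608, -0.3251]  x^+=[3.4846, -2.5901]  P^+=[0.1803 0.0035; 0.0035 0.2889]
step 3: x^-=[3.1479, -2.5901]  P^-=[0.2661 0.0330; 0.0330 0.4589]  H_jac=[-1.0000 0.0000; 0.0000 0.5240]  S=[0.5661 0.0187; 0.0187 0.4660]  K=[-0.4719 0.0561; -0.0755 0.5190]  nu=[0.3663, 1.6717]  x^+=[3.0687, -1.7500]  P^+=[0.1396 0.0040; 0.0040 0.3316]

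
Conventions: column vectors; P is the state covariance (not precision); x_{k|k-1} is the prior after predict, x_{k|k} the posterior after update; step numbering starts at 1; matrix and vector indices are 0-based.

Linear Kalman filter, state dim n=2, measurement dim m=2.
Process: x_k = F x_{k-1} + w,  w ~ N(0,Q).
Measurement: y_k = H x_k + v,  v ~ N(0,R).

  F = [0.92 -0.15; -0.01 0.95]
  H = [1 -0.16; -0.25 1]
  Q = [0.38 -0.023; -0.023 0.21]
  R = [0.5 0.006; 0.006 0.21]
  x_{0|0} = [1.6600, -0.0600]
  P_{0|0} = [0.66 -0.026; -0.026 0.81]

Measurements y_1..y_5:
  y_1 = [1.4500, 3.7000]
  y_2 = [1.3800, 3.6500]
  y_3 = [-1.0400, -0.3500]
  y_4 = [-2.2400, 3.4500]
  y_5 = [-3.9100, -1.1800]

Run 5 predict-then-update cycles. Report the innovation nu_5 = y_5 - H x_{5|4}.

innov = [-2.0637, -3.8383]

step 1: x^-=[1.5362, -0.0736]  P^-=[0.9640 -0.1673; -0.1673 0.9416]  S=[1.5417 -0.5596; -0.5596 1.2955]  K=[0.6265 -0.0445; 0.0822 0.7946]  nu=[-0.0980, 4.1577]  x^+=[1.2898, 3.2221]  P^+=[0.3251 0.0757; 0.0757 0.1863]
step 2: x^-=[0.7033, 3.0481]  P^-=[0.6385 0.0137; 0.0137 0.3767]  S=[1.1437 -0.1996; -0.1996 0.6198]  K=[0.5459 -0.0596; 0.0683 0.6243]  nu=[1.1644, 0.7777]  x^+=[1.2926, 3.6131]  P^+=[0.2824 0.0614; 0.0614 0.1469]
step 3: x^-=[0.6473, 3.4195]  P^-=[0.6054 0.0072; 0.0072 0.3414]  S=[1.1118 -0.1925; -0.1925 0.5856]  K=[0.5311 -0.0716; 0.0612 0.6000]  nu=[-1.1401, -3.6077]  x^+=[0.3000, 1.1851]  P^+=[0.2742 0.0567; 0.0567 0.1405]
step 4: x^-=[0.0983, 1.1228]  P^-=[0.5996 0.0041; 0.0041 0.3358]  S=[1.1069 -0.1934; -0.1934 0.5812]  K=[0.5280 -0.0752; 0.0592 0.5957]  nu=[-2.1586, 2.3517]  x^+=[-1.2183, 2.3959]  P^+=[0.2724 0.0555; 0.0555 0.1393]
step 5: x^-=[-1.4802, 2.2883]  P^-=[0.5984 0.0032; 0.0032 0.3347]  S=[1.1059 -0.1938; -0.1938 0.5805]  K=[0.5273 -0.0761; 0.0587 0.5948]  nu=[-2.0637, -3.8383]  x^+=[-2.2761, -0.1160]  P^+=[0.2720 0.0552; 0.0552 0.1391]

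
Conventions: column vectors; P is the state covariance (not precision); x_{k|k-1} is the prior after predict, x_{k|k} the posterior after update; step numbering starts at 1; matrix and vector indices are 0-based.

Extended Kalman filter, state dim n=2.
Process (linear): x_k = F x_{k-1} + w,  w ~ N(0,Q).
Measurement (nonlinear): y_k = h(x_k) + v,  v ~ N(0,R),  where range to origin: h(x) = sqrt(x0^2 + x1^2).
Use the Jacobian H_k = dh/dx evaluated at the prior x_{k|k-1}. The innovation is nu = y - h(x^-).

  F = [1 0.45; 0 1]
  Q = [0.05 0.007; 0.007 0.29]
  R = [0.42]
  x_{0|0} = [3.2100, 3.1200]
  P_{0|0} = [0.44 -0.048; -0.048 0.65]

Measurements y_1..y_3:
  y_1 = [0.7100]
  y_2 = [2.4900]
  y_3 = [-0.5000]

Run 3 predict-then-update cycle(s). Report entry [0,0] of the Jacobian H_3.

H_jac[0,0] = 0.9883

step 1: x^-=[4.6140, 3.1200]  P^-=[0.5784 0.2515; 0.2515 0.9400]  H_jac=[0.8284 0.5602]  S=[1.3453]  K=[0.4609; 0.5463]  nu=[-4.8599]  x^+=[2.3741, 0.4652]  P^+=[0.2927 -0.0872; -0.0872 0.5386]
step 2: x^-=[2.5834, 0.4652]  P^-=[0.3732 0.1621; 0.1621 0.8286]  H_jac=[0.9842 0.1772]  S=[0.8641]  K=[0.4583; 0.3546]  nu=[-0.1350]  x^+=[2.5216, 0.4173]  P^+=[0.1917 0.0217; 0.0217 0.7199]
step 3: x^-=[2.7094, 0.4173]  P^-=[0.4070 0.3527; 0.3527 1.0099]  H_jac=[0.9883 0.1522]  S=[0.9471]  K=[0.4814; 0.5303]  nu=[-3.2413]  x^+=[1.1490, -1.3017]  P^+=[0.1875 0.1108; 0.1108 0.7435]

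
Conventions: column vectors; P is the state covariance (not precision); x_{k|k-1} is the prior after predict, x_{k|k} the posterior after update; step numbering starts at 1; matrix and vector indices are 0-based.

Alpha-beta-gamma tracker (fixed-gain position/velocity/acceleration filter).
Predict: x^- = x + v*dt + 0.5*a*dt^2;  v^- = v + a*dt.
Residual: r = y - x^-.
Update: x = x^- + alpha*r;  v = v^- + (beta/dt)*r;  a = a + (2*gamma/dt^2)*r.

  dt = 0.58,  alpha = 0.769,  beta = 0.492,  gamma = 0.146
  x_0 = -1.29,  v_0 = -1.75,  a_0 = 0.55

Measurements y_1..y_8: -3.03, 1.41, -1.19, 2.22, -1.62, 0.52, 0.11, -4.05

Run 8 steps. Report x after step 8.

step 1: x_pred=-2.2125  r=-0.8175  x^+=-2.8412  v^+=-2.1245  a^+=-0.1596
step 2: x_pred=-4.1002  r=5.5102  x^+=0.1371  v^+=2.4571  a^+=4.6233
step 3: x_pred=2.3399  r=-3.5299  x^+=-0.3746  v^+=2.1443  a^+=1.5593
step 4: x_pred=1.1314  r=1.0886  x^+=1.9685  v^+=3.9721  a^+=2.5042
step 5: x_pred=4.6936  r=-6.3136  x^+=-0.1616  v^+=0.0689  a^+=-2.9760
step 6: x_pred=-0.6221  r=1.1421  x^+=0.2562  v^+=-0.6883  a^+=-1.9846
step 7: x_pred=-0.4769  r=0.5869  x^+=-0.0256  v^+=-1.3416  a^+=-1.4752
step 8: x_pred=-1.0518  r=-2.9982  x^+=-3.3574  v^+=-4.7405  a^+=-4.0777

x_post = -3.3574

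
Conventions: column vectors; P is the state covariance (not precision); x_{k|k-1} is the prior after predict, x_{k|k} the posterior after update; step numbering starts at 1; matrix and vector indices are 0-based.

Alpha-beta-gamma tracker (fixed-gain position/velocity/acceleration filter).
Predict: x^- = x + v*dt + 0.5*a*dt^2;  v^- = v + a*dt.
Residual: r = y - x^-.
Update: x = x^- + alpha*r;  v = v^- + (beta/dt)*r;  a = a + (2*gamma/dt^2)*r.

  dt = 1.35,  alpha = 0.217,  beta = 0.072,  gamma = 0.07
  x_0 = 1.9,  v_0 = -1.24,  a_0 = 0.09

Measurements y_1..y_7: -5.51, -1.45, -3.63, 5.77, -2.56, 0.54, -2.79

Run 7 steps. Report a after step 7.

step 1: x_pred=0.3080  r=-5.8180  x^+=-0.9545  v^+=-1.4288  a^+=-0.3569
step 2: x_pred=-3.2086  r=1.7586  x^+=-2.8270  v^+=-1.8169  a^+=-0.2218
step 3: x_pred=-5.4819  r=1.8519  x^+=-5.0800  v^+=-2.0176  a^+=-0.0796
step 4: x_pred=-7.8762  r=13.6462  x^+=-4.9150  v^+=-1.3972  a^+=0.9687
step 5: x_pred=-5.9185  r=3.3585  x^+=-5.1897  v^+=0.0897  a^+=1.2267
step 6: x_pred=-3.9508  r=4.4908  x^+=-2.9763  v^+=1.9852  a^+=1.5717
step 7: x_pred=1.1359  r=-3.9259  x^+=0.2840  v^+=3.8976  a^+=1.2701

a_post = 1.2701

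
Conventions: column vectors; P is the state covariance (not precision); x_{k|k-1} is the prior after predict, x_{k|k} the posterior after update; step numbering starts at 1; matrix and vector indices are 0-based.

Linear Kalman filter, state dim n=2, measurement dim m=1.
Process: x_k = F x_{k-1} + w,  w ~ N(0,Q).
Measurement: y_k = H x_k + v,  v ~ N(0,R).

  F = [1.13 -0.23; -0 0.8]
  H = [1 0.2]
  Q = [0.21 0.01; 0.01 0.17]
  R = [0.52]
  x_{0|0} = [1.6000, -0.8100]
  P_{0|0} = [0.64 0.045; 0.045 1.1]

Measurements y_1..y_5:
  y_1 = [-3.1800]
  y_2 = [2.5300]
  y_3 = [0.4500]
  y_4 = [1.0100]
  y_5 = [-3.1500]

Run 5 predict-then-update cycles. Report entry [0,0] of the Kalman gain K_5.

K[0,0] = 0.5967

step 1: x^-=[1.9943, -0.6480]  P^-=[1.0620 -0.1517; -0.1517 0.8740]  S=[1.5563]  K=[0.6629; 0.0148]  nu=[-5.0447]  x^+=[-1.3499, -0.7228]  P^+=[0.3781 -0.1670; -0.1670 0.8737]
step 2: x^-=[-1.3591, -0.5783]  P^-=[0.8258 -0.3017; -0.3017 0.7291]  S=[1.2543]  K=[0.6103; -0.1243]  nu=[4.0047]  x^+=[1.0850, -1.0760]  P^+=[0.3587 -0.2066; -0.2066 0.7098]
step 3: x^-=[1.4735, -0.8608]  P^-=[0.8129 -0.3074; -0.3074 0.6242]  S=[1.2349]  K=[0.6085; -0.1478]  nu=[-0.8513]  x^+=[0.9555, -0.7350]  P^+=[0.3557 -0.1963; -0.1963 0.5973]
step 4: x^-=[1.2487, -0.5880]  P^-=[0.7978 -0.2774; -0.2774 0.5523]  S=[1.2289]  K=[0.6040; -0.1358]  nu=[-0.1211]  x^+=[1.1756, -0.5716]  P^+=[0.3494 -0.1765; -0.1765 0.5296]
step 5: x^-=[1.4599, -0.4572]  P^-=[0.7759 -0.2470; -0.2470 0.5089]  S=[1.2175]  K=[0.5967; -0.1193]  nu=[-4.5184]  x^+=[-1.2365, 0.0818]  P^+=[0.3424 -0.1604; -0.1604 0.4916]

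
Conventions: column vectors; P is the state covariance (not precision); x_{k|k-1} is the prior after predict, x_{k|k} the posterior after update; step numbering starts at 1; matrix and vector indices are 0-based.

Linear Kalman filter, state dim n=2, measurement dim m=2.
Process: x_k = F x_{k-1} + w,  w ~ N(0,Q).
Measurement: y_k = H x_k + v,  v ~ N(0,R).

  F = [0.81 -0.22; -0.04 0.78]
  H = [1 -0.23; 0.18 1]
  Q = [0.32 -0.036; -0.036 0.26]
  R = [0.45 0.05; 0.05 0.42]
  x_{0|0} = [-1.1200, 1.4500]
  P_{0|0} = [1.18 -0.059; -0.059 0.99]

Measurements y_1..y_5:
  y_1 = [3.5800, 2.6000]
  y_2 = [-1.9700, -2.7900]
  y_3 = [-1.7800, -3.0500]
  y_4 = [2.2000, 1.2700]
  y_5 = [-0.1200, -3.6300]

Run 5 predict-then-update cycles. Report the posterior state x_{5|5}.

step 1: x^-=[-1.2262, 1.1758]  P^-=[1.1631 -0.2819; -0.2819 0.8679]  S=[1.7887 -0.2105; -0.2105 1.2241]  K=[0.6936 0.0600; -0.1946 0.6341]  nu=[5.0766, 1.6449]  x^+=[2.3935, 1.2310]  P^+=[0.3158 0.0030; 0.0030 0.2560]
step 2: x^-=[1.6679, 0.8644]  P^-=[0.5385 -0.0882; -0.0882 0.4161]  S=[1.0511 -0.0333; -0.0333 0.8218]  K=[0.5327 0.0322; -0.1597 0.4805]  nu=[-3.4391, -3.9547]  x^+=[-0.2913, -0.4865]  P^+=[0.2406 -0.0031; -0.0031 0.1944]
step 3: x^-=[-0.1289, -0.3678]  P^-=[0.4884 -0.0792; -0.0792 0.3789]  S=[0.9948 -0.0251; -0.0251 0.7862]  K=[0.5099 0.0274; -0.1556 0.4588]  nu=[-1.7357, -2.6590]  x^+=[-1.0868, -1.3177]  P^+=[0.2298 -0.0044; -0.0044 0.1857]
step 4: x^-=[-0.5904, -0.9843]  P^-=[0.4813 -0.0781; -0.0781 0.3736]  S=[0.9870 -0.0242; -0.0242 0.7811]  K=[0.5065 0.0266; -0.1550 0.4555]  nu=[2.5640, 2.3606]  x^+=[0.7711, -0.3065]  P^+=[0.2282 -0.0046; -0.0046 0.1844]
step 5: x^-=[0.6920, -0.2699]  P^-=[0.4803 -0.0780; -0.0780 0.3728]  S=[0.9859 -0.0240; -0.0240 0.7803]  K=[0.5060 0.0265; -0.1550 0.4550]  nu=[-0.8741, -3.4846]  x^+=[0.1575, -1.7201]  P^+=[0.2280 -0.0046; -0.0046 0.1842]

x_post = [0.1575, -1.7201]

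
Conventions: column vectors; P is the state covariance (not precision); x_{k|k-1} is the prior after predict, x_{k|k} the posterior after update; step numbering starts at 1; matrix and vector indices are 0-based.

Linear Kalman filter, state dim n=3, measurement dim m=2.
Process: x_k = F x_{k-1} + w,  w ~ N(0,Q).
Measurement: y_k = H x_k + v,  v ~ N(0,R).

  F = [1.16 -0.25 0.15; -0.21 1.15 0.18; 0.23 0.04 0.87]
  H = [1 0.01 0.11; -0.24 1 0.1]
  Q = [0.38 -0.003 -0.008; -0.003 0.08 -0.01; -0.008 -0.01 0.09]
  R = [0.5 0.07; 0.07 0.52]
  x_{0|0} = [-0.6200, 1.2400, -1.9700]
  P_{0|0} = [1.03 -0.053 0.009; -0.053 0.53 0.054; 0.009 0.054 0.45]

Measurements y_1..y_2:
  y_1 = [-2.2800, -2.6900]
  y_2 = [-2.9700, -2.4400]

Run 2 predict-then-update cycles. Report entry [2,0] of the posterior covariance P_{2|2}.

step 1: x^-=[-1.3247, 1.2016, -1.8069]  P^-=[1.8390 -0.4591 0.3188; -0.4591 0.8882 0.0747; 0.3188 0.0747 0.4923]  S=[2.4062 -0.7834; -0.7834 1.7391]  K=[0.7199 -0.1752; 0.0054 0.5808; 0.1924 0.1139]  nu=[-0.7686, -4.0288]  x^+=[-1.1722, -1.1425, -2.4137]  P^+=[0.3410 0.0353 0.0581; 0.0353 0.3064 0.0451; 0.0581 0.0451 0.4150]
step 2: x^-=[-1.4361, -1.5022, -2.4152]  P^-=[0.8636 -0.0979 0.1847; -0.0979 0.5109 0.0989; 0.1847 0.0989 0.4497]  S=[1.4080 -0.2003; -0.2003 1.1430]  K=[0.6065 -0.1445; 0.0098 0.4779; 0.1840 0.1194]  nu=[-1.2532, -1.0409]  x^+=[-2.0458, -2.0120, -2.7701]  P^+=[0.2866 0.0304 0.0565; 0.0304 0.2516 0.0490; 0.0565 0.0490 0.3945]

P_post[2,0] = 0.0565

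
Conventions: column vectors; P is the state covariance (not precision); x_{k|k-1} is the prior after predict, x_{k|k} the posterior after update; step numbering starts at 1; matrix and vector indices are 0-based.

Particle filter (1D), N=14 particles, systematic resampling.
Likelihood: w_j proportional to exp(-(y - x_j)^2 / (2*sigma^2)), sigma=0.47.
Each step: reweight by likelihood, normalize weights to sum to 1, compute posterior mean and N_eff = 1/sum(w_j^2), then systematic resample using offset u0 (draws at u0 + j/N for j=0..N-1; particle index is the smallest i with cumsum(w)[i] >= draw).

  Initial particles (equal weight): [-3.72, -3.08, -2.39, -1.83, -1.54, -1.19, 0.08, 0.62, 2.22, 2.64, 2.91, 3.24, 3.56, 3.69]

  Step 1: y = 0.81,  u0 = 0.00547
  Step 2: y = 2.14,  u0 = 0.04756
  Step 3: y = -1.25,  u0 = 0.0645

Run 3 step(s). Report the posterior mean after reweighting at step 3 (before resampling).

step 1: w=[0.0000, 0.0000, 0.0000, 0.0000, 0.0000, 0.0001, 0.2428, 0.7476, 0.0090, 0.0004, 0.0000, 0.0000, 0.0000, 0.0000]  mean=0.5040  Neff=1.6182  idx=[6, 6, 6, 6, 7, 7, 7, 7, 7, 7, 7, 7, 7, 7]
step 2: w=[0.0013, 0.0013, 0.0013, 0.0013, 0.0995, 0.0995, 0.0995, 0.0995, 0.0995, 0.0995, 0.0995, 0.0995, 0.0995, 0.0995]  mean=0.6173  Neff=10.1002  idx=[4, 5, 5, 6, 7, 8, 8, 9, 10, 10, 11, 12, 13, 13]
step 3: w=[0.0714, 0.0714, 0.0714, 0.0714, 0.0714, 0.0714, 0.0714, 0.0714, 0.0714, 0.0714, 0.0714, 0.0714, 0.0714, 0.0714]  mean=0.6200  Neff=14.0000  idx=[0, 1, 2, 3, 4, 5, 6, 7, 8, 9, 10, 11, 12, 13]

post_mean = 0.6200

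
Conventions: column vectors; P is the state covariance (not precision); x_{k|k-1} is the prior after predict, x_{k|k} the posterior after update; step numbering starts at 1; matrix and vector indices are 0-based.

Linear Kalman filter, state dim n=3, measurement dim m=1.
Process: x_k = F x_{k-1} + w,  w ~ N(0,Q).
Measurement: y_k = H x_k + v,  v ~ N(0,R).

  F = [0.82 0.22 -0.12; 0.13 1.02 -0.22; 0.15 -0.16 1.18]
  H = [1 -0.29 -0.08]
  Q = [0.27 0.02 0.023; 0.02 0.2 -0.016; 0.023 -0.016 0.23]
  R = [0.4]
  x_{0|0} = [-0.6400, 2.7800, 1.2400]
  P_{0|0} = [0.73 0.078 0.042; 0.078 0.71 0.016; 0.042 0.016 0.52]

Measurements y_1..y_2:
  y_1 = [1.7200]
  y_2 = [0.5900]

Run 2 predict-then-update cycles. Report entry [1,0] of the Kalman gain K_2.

K[1,0] = 0.2514

step 1: x^-=[-0.0620, 2.4796, 0.9224]  P^-=[0.8217 0.3274 0.0509; 0.3274 0.9873 -0.2174; 0.0509 -0.2174 0.9937]  S=[1.1030]  K=[0.6552; 0.0530; 0.0312]  nu=[2.5749]  x^+=[1.6251, 2.6161, 1.0027]  P^+=[0.3482 0.2891 0.0283; 0.2891 0.9842 -0.2193; 0.0283 -0.2193 0.9927]
step 2: x^-=[1.7878, 2.6590, 1.0084]  P^-=[0.6764 0.5861 -0.1720; 0.5861 1.4513 -0.6575; -0.1720 -0.6575 1.7241]  S=[0.8665]  K=[0.6003; 0.2514; -0.1376]  nu=[-0.3460]  x^+=[1.5801, 2.5721, 1.0560]  P^+=[0.3641 0.4554 -0.1004; 0.4554 1.3966 -0.6275; -0.1004 -0.6275 1.7077]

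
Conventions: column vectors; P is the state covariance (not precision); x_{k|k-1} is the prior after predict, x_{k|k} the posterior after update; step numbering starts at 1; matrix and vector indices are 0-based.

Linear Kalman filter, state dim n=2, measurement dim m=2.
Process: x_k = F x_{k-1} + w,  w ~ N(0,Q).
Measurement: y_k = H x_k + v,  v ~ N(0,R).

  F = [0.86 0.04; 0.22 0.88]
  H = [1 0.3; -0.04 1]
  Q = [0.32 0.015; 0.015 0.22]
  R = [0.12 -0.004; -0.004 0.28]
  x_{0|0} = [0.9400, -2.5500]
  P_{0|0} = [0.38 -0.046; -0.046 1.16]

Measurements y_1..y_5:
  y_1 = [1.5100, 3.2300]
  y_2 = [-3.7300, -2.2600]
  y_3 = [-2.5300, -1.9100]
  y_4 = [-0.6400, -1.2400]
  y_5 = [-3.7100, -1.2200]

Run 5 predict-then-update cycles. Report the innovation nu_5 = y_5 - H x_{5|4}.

step 1: x^-=[0.7064, -2.0372]  P^-=[0.5997 0.0925; 0.0925 1.1189]  S=[0.8759 0.3991; 0.3991 1.3924]  K=[0.7982 -0.1795; 0.1426 0.7600]  nu=[1.4148, 5.2955]  x^+=[0.8848, 2.1892]  P^+=[0.1112 -0.0490; -0.0490 0.2103]
step 2: x^-=[0.8485, 2.1211]  P^-=[0.3992 0.0059; 0.0059 0.3692]  S=[0.5560 0.0966; 0.0966 0.6494]  K=[0.7431 -0.1261; 0.1140 0.5512]  nu=[-5.2149, -4.3472]  x^+=[-2.4787, -0.8700]  P^+=[0.1000 -0.0343; -0.0343 0.1525]
step 3: x^-=[-2.1665, -1.3109]  P^-=[0.3918 0.0130; 0.0130 0.3297]  S=[0.5493 0.0921; 0.0921 0.6093]  K=[0.7399 -0.1162; 0.1161 0.5227]  nu=[0.0297, -0.6858]  x^+=[-2.0648, -1.6659]  P^+=[0.0987 -0.0315; -0.0315 0.1446]
step 4: x^-=[-1.8424, -1.9202]  P^-=[0.3911 0.0146; 0.0146 0.3246]  S=[0.5491 0.0922; 0.0922 0.6040]  K=[0.7395 -0.1145; 0.1169 0.5185]  nu=[1.7784, 0.6065]  x^+=[-0.5967, -1.3978]  P^+=[0.0985 -0.0311; -0.0311 0.1435]
step 5: x^-=[-0.5691, -1.3613]  P^-=[0.3910 0.0149; 0.0149 0.3238]  S=[0.5490 0.0922; 0.0922 0.6033]  K=[0.7394 -0.1143; 0.1171 0.5179]  nu=[-2.7325, 0.1186]  x^+=[-2.6031, -1.6198]  P^+=[0.0985 -0.0310; -0.0310 0.1433]

innov = [-2.7325, 0.1186]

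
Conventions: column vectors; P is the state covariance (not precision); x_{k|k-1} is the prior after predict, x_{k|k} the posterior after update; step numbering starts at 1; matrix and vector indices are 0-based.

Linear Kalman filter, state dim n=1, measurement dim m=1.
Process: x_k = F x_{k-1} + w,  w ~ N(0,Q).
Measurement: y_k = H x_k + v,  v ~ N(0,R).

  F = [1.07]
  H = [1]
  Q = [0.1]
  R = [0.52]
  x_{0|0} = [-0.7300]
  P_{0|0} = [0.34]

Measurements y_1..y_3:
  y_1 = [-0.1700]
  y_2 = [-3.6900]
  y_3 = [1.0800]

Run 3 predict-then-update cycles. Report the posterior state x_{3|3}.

x_post = [-0.7550]

step 1: x^-=[-0.7811]  P^-=[0.4893]  S=[1.0093]  K=[0.4848]  nu=[0.6111]  x^+=[-0.4849]  P^+=[0.2521]
step 2: x^-=[-0.5188]  P^-=[0.3886]  S=[0.9086]  K=[0.4277]  nu=[-3.1712]  x^+=[-1.8751]  P^+=[0.2224]
step 3: x^-=[-2.0064]  P^-=[0.3546]  S=[0.8746]  K=[0.4055]  nu=[3.0864]  x^+=[-0.7550]  P^+=[0.2108]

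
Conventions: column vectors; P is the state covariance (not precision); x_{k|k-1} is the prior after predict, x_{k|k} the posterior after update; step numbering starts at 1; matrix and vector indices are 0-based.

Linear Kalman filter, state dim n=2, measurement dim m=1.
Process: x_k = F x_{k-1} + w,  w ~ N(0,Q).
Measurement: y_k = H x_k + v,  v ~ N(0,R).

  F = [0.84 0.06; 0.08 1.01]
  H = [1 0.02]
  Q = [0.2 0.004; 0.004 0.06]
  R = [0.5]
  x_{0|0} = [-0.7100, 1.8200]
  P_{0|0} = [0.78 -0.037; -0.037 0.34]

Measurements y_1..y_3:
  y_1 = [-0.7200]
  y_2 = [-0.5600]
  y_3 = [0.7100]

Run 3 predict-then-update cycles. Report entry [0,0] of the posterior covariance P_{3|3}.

P_post[0,0] = 0.2100

step 1: x^-=[-0.4872, 1.7814]  P^-=[0.7479 0.0455; 0.0455 0.4058]  S=[1.2498]  K=[0.5991; 0.0429]  nu=[-0.2684]  x^+=[-0.6480, 1.7699]  P^+=[0.2993 0.0134; 0.0134 0.4036]
step 2: x^-=[-0.4381, 1.7358]  P^-=[0.4140 0.0600; 0.0600 0.4757]  S=[0.9166]  K=[0.4530; 0.0758]  nu=[-0.1566]  x^+=[-0.5091, 1.7239]  P^+=[0.2259 0.0285; 0.0285 0.4705]
step 3: x^-=[-0.3242, 1.7004]  P^-=[0.3640 0.0720; 0.0720 0.5460]  S=[0.8671]  K=[0.4214; 0.0956]  nu=[1.0002]  x^+=[0.0973, 1.7960]  P^+=[0.2100 0.0371; 0.0371 0.5380]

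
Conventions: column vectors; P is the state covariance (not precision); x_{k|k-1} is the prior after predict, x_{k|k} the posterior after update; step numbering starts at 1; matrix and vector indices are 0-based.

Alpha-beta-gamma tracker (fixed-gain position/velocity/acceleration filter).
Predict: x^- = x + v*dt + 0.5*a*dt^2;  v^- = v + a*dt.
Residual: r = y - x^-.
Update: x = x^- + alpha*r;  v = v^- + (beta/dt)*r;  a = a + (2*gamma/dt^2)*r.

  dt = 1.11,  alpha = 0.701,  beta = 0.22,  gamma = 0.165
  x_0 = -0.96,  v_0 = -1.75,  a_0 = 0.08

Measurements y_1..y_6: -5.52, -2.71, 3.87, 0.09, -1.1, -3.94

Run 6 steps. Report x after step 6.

x_post = -0.8183

step 1: x_pred=-2.8532  r=-2.6668  x^+=-4.7226  v^+=-2.1898  a^+=-0.6343
step 2: x_pred=-7.5440  r=4.8340  x^+=-4.1554  v^+=-1.9357  a^+=0.6605
step 3: x_pred=-5.8971  r=9.7671  x^+=0.9496  v^+=0.7332  a^+=3.2764
step 4: x_pred=3.7820  r=-3.6920  x^+=1.1939  v^+=3.6383  a^+=2.2876
step 5: x_pred=6.6417  r=-7.7417  x^+=1.2148  v^+=4.6432  a^+=0.2141
step 6: x_pred=6.5006  r=-10.4406  x^+=-0.8183  v^+=2.8115  a^+=-2.5823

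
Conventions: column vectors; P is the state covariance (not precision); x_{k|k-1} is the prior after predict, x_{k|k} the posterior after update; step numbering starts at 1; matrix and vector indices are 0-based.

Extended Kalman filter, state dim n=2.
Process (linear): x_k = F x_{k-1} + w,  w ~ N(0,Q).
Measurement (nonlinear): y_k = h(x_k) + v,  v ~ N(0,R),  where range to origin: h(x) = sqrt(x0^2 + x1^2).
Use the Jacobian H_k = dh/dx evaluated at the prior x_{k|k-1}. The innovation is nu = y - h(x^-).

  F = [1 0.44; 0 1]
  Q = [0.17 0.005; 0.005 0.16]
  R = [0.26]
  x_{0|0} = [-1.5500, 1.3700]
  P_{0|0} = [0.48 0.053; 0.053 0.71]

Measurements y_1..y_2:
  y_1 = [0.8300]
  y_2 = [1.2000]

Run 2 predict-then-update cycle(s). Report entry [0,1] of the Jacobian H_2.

step 1: x^-=[-0.9472, 1.3700]  P^-=[0.8341 0.3704; 0.3704 0.8700]  H_jac=[-0.5687 0.8225]  S=[0.7719]  K=[-0.2198; 0.6542]  nu=[-0.8356]  x^+=[-0.7635, 0.8234]  P^+=[0.7968 0.4814; 0.4814 0.5396]
step 2: x^-=[-0.4012, 0.8234]  P^-=[1.4949 0.7238; 0.7238 0.6996]  H_jac=[-0.4381 0.8989]  S=[0.5421]  K=[-0.0077; 0.5752]  nu=[0.2841]  x^+=[-0.4034, 0.9867]  P^+=[1.4949 0.7263; 0.7263 0.5203]

H_jac[0,1] = 0.8989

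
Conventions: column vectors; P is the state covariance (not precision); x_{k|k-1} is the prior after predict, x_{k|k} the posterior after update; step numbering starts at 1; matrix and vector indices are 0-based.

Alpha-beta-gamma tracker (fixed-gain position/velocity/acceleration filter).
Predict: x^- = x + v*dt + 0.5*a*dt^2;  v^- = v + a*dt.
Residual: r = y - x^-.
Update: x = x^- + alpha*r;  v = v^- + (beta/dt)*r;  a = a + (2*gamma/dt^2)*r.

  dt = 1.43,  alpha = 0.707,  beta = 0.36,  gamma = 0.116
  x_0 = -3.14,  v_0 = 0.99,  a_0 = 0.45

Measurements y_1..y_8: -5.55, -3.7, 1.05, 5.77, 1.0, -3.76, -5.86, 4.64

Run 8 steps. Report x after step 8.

step 1: x_pred=-1.2642  r=-4.2858  x^+=-4.2943  v^+=0.5546  a^+=-0.0362
step 2: x_pred=-3.5383  r=-0.1617  x^+=-3.6526  v^+=0.4620  a^+=-0.0546
step 3: x_pred=-3.0477  r=4.0977  x^+=-0.1506  v^+=1.4156  a^+=0.4103
step 4: x_pred=2.2932  r=3.4768  x^+=4.7513  v^+=2.8776  a^+=0.8048
step 5: x_pred=9.6891  r=-8.6891  x^+=3.5459  v^+=1.8410  a^+=-0.1810
step 6: x_pred=5.9934  r=-9.7534  x^+=-0.9023  v^+=-0.8733  a^+=-1.2876
step 7: x_pred=-3.4676  r=-2.3924  x^+=-5.1590  v^+=-3.3168  a^+=-1.5590
step 8: x_pred=-11.4961  r=16.1361  x^+=-0.0879  v^+=-1.4840  a^+=0.2717

x_post = -0.0879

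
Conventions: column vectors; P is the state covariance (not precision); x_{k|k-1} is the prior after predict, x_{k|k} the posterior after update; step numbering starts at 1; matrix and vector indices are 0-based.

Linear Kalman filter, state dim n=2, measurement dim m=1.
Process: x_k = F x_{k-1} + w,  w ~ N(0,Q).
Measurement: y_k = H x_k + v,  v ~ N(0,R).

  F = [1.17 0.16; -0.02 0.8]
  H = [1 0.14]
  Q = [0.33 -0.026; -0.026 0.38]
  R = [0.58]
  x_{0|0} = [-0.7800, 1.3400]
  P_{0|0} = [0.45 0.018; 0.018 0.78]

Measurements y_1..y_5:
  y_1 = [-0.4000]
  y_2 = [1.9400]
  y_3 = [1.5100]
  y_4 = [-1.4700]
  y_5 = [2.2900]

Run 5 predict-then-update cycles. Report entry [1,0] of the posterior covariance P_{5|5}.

step 1: x^-=[-0.6982, 1.0876]  P^-=[0.9727 0.0801; 0.0801 0.8788]  S=[1.5924]  K=[0.6179; 0.1276]  nu=[0.1459]  x^+=[-0.6080, 1.1062]  P^+=[0.3647 -0.0454; -0.0454 0.8529]
step 2: x^-=[-0.5344, 0.8971]  P^-=[0.8341 0.0323; 0.0323 0.9274]  S=[1.4413]  K=[0.5818; 0.1125]  nu=[2.3488]  x^+=[0.8323, 1.1613]  P^+=[0.3462 -0.0621; -0.0621 0.9092]
step 3: x^-=[1.1595, 0.9124]  P^-=[0.8039 0.0244; 0.0244 0.9640]  S=[1.4096]  K=[0.5727; 0.1130]  nu=[0.2227]  x^+=[1.2871, 0.9376]  P^+=[0.3415 -0.0669; -0.0669 0.9460]
step 4: x^-=[1.6559, 0.7243]  P^-=[0.7967 0.0247; 0.0247 0.9877]  S=[1.4030]  K=[0.5703; 0.1162]  nu=[-3.2273]  x^+=[-0.1847, 0.3494]  P^+=[0.3403 -0.0682; -0.0682 0.9688]
step 5: x^-=[-0.1602, 0.2832]  P^-=[0.7952 0.0264; 0.0264 1.0023]  S=[1.4022]  K=[0.5697; 0.1189]  nu=[2.4106]  x^+=[1.2131, 0.5698]  P^+=[0.3400 -0.0686; -0.0686 0.9825]

P_post[1,0] = -0.0686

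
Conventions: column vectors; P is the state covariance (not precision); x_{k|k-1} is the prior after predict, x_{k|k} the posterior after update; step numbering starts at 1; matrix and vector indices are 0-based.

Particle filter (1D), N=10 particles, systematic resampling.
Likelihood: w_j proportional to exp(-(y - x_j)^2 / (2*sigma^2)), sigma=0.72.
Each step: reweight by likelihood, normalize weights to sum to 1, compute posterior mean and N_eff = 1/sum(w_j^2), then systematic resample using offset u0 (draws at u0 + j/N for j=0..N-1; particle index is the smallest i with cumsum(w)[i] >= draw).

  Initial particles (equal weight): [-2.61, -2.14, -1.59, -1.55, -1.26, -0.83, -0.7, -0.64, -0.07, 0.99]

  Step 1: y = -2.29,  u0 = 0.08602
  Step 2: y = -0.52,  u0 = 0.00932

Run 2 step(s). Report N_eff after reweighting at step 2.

N_eff = 4.9052

step 1: w=[0.2414, 0.2607, 0.1661, 0.1571, 0.0958, 0.0341, 0.0233, 0.0193, 0.0023, 0.0000]  mean=-1.8733  Neff=5.2699  idx=[0, 0, 1, 1, 1, 2, 3, 3, 4, 7]
step 2: w=[0.0051, 0.0051, 0.0275, 0.0275, 0.0275, 0.1145, 0.1242, 0.1242, 0.2037, 0.3407]  mean=-1.2449  Neff=4.9052  idx=[1, 5, 6, 6, 7, 8, 8, 9, 9, 9]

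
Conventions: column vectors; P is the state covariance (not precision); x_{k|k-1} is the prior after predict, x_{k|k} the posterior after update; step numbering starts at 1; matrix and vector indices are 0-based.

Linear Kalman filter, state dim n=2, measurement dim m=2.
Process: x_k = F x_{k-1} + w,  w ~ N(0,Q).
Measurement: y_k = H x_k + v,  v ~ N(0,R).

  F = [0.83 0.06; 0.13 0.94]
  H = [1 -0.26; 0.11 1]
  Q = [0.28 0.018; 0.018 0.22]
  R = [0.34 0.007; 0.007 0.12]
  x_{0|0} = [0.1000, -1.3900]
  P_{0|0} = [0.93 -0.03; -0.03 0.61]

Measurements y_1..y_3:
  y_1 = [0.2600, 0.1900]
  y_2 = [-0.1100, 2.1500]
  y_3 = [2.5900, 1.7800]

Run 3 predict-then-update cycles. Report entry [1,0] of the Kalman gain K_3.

step 1: x^-=[-0.0004, -1.2936]  P^-=[0.9199 0.1291; 0.1291 0.7674]  S=[1.2446 0.0341; 0.0341 0.9269]  K=[0.7060 0.2225; -0.0797 0.8461]  nu=[-0.0759, 1.4836]  x^+=[0.2761, -0.0322]  P^+=[0.2429 0.0049; 0.0049 0.1004]
step 2: x^-=[0.2272, 0.0056]  P^-=[0.4482 0.0538; 0.0538 0.3141]  S=[0.7815 0.0269; 0.0269 0.4513]  K=[0.5489 0.1957; -0.0602 0.7126]  nu=[-0.3358, 2.1194]  x^+=[0.4576, 1.5360]  P^+=[0.1897 0.0065; 0.0065 0.0844]
step 3: x^-=[0.4720, 1.5034]  P^-=[0.4116 0.0483; 0.0483 0.2993]  S=[0.7467 0.0214; 0.0214 0.4349]  K=[0.5290 0.1892; -0.0597 0.7034]  nu=[2.5089, 0.2247]  x^+=[1.8417, 1.5117]  P^+=[0.1828 0.0063; 0.0063 0.0833]

K[1,0] = -0.0597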